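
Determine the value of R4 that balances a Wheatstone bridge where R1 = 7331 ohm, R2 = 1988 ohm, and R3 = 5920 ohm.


At balance: R1*R4 = R2*R3, so R4 = R2*R3/R1.
R4 = 1988 * 5920 / 7331
R4 = 11768960 / 7331
R4 = 1605.37 ohm

1605.37 ohm


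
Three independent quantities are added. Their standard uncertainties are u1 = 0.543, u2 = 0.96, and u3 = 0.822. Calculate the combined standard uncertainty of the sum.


For a sum of independent quantities, uc = sqrt(u1^2 + u2^2 + u3^2).
uc = sqrt(0.543^2 + 0.96^2 + 0.822^2)
uc = sqrt(0.294849 + 0.9216 + 0.675684)
uc = 1.3755

1.3755


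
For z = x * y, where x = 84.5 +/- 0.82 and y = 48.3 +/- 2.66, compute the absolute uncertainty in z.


For a product z = x*y, the relative uncertainty is:
uz/z = sqrt((ux/x)^2 + (uy/y)^2)
Relative uncertainties: ux/x = 0.82/84.5 = 0.009704
uy/y = 2.66/48.3 = 0.055072
z = 84.5 * 48.3 = 4081.3
uz = 4081.3 * sqrt(0.009704^2 + 0.055072^2) = 228.233

228.233


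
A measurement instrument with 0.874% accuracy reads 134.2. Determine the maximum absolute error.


Absolute error = (accuracy% / 100) * reading.
Error = (0.874 / 100) * 134.2
Error = 0.00874 * 134.2
Error = 1.1729

1.1729


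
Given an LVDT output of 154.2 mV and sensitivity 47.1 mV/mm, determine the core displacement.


Displacement = Vout / sensitivity.
d = 154.2 / 47.1
d = 3.274 mm

3.274 mm


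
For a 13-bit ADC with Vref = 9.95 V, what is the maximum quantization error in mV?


The maximum quantization error is +/- LSB/2.
LSB = Vref / 2^n = 9.95 / 8192 = 0.0012146 V
Max error = LSB / 2 = 0.0012146 / 2 = 0.0006073 V
Max error = 0.6073 mV

0.6073 mV


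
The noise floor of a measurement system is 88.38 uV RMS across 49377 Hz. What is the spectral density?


Noise spectral density = Vrms / sqrt(BW).
NSD = 88.38 / sqrt(49377)
NSD = 88.38 / 222.2094
NSD = 0.3977 uV/sqrt(Hz)

0.3977 uV/sqrt(Hz)


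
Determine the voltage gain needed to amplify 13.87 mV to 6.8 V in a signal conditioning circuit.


Gain = Vout / Vin (converting to same units).
G = 6.8 V / 13.87 mV
G = 6800.0 mV / 13.87 mV
G = 490.27

490.27


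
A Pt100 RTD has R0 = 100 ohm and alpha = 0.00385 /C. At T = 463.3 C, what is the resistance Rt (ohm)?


The RTD equation: Rt = R0 * (1 + alpha * T).
Rt = 100 * (1 + 0.00385 * 463.3)
Rt = 100 * (1 + 1.783705)
Rt = 100 * 2.783705
Rt = 278.371 ohm

278.371 ohm


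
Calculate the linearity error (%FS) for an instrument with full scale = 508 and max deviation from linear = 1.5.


Linearity error = (max deviation / full scale) * 100%.
Linearity = (1.5 / 508) * 100
Linearity = 0.295 %FS

0.295 %FS


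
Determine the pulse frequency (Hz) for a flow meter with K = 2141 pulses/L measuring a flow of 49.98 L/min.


Frequency = K * Q / 60 (converting L/min to L/s).
f = 2141 * 49.98 / 60
f = 107007.18 / 60
f = 1783.45 Hz

1783.45 Hz


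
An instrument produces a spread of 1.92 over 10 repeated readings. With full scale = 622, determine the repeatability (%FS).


Repeatability = (spread / full scale) * 100%.
R = (1.92 / 622) * 100
R = 0.309 %FS

0.309 %FS


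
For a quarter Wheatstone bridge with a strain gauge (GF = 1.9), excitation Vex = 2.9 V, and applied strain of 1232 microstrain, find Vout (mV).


Quarter bridge output: Vout = (GF * epsilon * Vex) / 4.
Vout = (1.9 * 1232e-6 * 2.9) / 4
Vout = 0.00678832 / 4 V
Vout = 0.00169708 V = 1.6971 mV

1.6971 mV


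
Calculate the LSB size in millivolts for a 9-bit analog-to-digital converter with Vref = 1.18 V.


The resolution (LSB) of an ADC is Vref / 2^n.
LSB = 1.18 / 2^9
LSB = 1.18 / 512
LSB = 0.00230469 V = 2.3046875 mV

2.3046875 mV


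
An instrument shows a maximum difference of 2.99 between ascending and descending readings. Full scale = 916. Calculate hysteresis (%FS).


Hysteresis = (max difference / full scale) * 100%.
H = (2.99 / 916) * 100
H = 0.326 %FS

0.326 %FS


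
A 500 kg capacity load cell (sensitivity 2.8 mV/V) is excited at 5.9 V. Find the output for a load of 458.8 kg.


Vout = rated_output * Vex * (load / capacity).
Vout = 2.8 * 5.9 * (458.8 / 500)
Vout = 2.8 * 5.9 * 0.9176
Vout = 15.159 mV

15.159 mV


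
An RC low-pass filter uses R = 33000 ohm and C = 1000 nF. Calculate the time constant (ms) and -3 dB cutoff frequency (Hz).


Time constant: tau = R * C.
tau = 33000 * 1.00e-06 = 0.033 s
tau = 33.0 ms
Cutoff frequency: fc = 1 / (2*pi*R*C).
fc = 1 / (2*pi*0.033) = 4.82 Hz

tau = 33.0 ms, fc = 4.82 Hz


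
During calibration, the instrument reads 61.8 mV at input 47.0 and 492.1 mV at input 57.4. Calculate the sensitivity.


Sensitivity = (y2 - y1) / (x2 - x1).
S = (492.1 - 61.8) / (57.4 - 47.0)
S = 430.3 / 10.4
S = 41.375 mV/unit

41.375 mV/unit


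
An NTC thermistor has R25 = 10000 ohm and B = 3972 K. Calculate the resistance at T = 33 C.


NTC thermistor equation: Rt = R25 * exp(B * (1/T - 1/T25)).
T in Kelvin: 306.15 K, T25 = 298.15 K
1/T - 1/T25 = 1/306.15 - 1/298.15 = -8.764e-05
B * (1/T - 1/T25) = 3972 * -8.764e-05 = -0.3481
Rt = 10000 * exp(-0.3481) = 7060.1 ohm

7060.1 ohm


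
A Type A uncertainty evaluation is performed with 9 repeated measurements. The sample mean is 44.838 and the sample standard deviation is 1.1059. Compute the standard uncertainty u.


The standard uncertainty for Type A evaluation is u = s / sqrt(n).
u = 1.1059 / sqrt(9)
u = 1.1059 / 3.0
u = 0.3686

0.3686


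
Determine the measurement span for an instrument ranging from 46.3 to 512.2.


Span = upper range - lower range.
Span = 512.2 - (46.3)
Span = 465.9

465.9


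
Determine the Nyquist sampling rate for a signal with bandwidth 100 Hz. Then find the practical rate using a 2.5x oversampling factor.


By Nyquist theorem, fs_min = 2 * fmax.
fs_min = 2 * 100 = 200 Hz
Practical rate = 2.5 * fs_min = 2.5 * 200 = 500 Hz

fs_min = 200 Hz, fs_practical = 500 Hz


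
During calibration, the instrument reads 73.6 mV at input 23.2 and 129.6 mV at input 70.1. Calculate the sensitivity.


Sensitivity = (y2 - y1) / (x2 - x1).
S = (129.6 - 73.6) / (70.1 - 23.2)
S = 56.0 / 46.9
S = 1.194 mV/unit

1.194 mV/unit


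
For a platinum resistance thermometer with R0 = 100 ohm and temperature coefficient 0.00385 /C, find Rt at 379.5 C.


The RTD equation: Rt = R0 * (1 + alpha * T).
Rt = 100 * (1 + 0.00385 * 379.5)
Rt = 100 * (1 + 1.461075)
Rt = 100 * 2.461075
Rt = 246.108 ohm

246.108 ohm


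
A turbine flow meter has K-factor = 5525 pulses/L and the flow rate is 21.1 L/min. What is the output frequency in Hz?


Frequency = K * Q / 60 (converting L/min to L/s).
f = 5525 * 21.1 / 60
f = 116577.5 / 60
f = 1942.96 Hz

1942.96 Hz


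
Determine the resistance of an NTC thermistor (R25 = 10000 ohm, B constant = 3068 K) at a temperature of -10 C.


NTC thermistor equation: Rt = R25 * exp(B * (1/T - 1/T25)).
T in Kelvin: 263.15 K, T25 = 298.15 K
1/T - 1/T25 = 1/263.15 - 1/298.15 = 0.0004461
B * (1/T - 1/T25) = 3068 * 0.0004461 = 1.3686
Rt = 10000 * exp(1.3686) = 39299.5 ohm

39299.5 ohm


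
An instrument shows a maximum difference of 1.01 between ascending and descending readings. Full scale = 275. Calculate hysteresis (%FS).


Hysteresis = (max difference / full scale) * 100%.
H = (1.01 / 275) * 100
H = 0.367 %FS

0.367 %FS


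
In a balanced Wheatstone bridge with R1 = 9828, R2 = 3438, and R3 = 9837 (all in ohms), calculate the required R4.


At balance: R1*R4 = R2*R3, so R4 = R2*R3/R1.
R4 = 3438 * 9837 / 9828
R4 = 33819606 / 9828
R4 = 3441.15 ohm

3441.15 ohm


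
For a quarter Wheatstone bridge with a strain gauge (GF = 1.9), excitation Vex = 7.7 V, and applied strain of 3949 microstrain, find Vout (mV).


Quarter bridge output: Vout = (GF * epsilon * Vex) / 4.
Vout = (1.9 * 3949e-6 * 7.7) / 4
Vout = 0.05777387 / 4 V
Vout = 0.01444347 V = 14.4435 mV

14.4435 mV


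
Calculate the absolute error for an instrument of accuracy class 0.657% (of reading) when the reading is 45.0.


Absolute error = (accuracy% / 100) * reading.
Error = (0.657 / 100) * 45.0
Error = 0.00657 * 45.0
Error = 0.2957

0.2957


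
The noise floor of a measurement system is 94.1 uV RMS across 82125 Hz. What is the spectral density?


Noise spectral density = Vrms / sqrt(BW).
NSD = 94.1 / sqrt(82125)
NSD = 94.1 / 286.5746
NSD = 0.3284 uV/sqrt(Hz)

0.3284 uV/sqrt(Hz)


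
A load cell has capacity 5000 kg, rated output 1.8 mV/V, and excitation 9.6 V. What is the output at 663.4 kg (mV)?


Vout = rated_output * Vex * (load / capacity).
Vout = 1.8 * 9.6 * (663.4 / 5000)
Vout = 1.8 * 9.6 * 0.13268
Vout = 2.293 mV

2.293 mV


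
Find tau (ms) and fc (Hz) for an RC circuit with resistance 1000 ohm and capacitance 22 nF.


Time constant: tau = R * C.
tau = 1000 * 2.20e-08 = 2.2e-05 s
tau = 0.022 ms
Cutoff frequency: fc = 1 / (2*pi*R*C).
fc = 1 / (2*pi*2.2e-05) = 7234.32 Hz

tau = 0.022 ms, fc = 7234.32 Hz


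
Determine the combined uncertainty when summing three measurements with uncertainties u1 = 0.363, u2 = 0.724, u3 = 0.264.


For a sum of independent quantities, uc = sqrt(u1^2 + u2^2 + u3^2).
uc = sqrt(0.363^2 + 0.724^2 + 0.264^2)
uc = sqrt(0.131769 + 0.524176 + 0.069696)
uc = 0.8518

0.8518


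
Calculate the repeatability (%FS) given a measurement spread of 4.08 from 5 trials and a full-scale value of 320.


Repeatability = (spread / full scale) * 100%.
R = (4.08 / 320) * 100
R = 1.275 %FS

1.275 %FS


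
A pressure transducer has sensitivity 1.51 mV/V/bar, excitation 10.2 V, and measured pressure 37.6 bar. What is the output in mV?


Output = sensitivity * Vex * P.
Vout = 1.51 * 10.2 * 37.6
Vout = 15.402 * 37.6
Vout = 579.12 mV

579.12 mV


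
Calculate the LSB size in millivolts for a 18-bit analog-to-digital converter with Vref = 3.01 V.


The resolution (LSB) of an ADC is Vref / 2^n.
LSB = 3.01 / 2^18
LSB = 3.01 / 262144
LSB = 1.148e-05 V = 0.01148224 mV

0.01148224 mV


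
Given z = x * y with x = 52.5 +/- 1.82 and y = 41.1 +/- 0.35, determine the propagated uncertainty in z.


For a product z = x*y, the relative uncertainty is:
uz/z = sqrt((ux/x)^2 + (uy/y)^2)
Relative uncertainties: ux/x = 1.82/52.5 = 0.034667
uy/y = 0.35/41.1 = 0.008516
z = 52.5 * 41.1 = 2157.8
uz = 2157.8 * sqrt(0.034667^2 + 0.008516^2) = 77.026

77.026


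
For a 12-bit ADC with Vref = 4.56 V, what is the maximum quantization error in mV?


The maximum quantization error is +/- LSB/2.
LSB = Vref / 2^n = 4.56 / 4096 = 0.00111328 V
Max error = LSB / 2 = 0.00111328 / 2 = 0.00055664 V
Max error = 0.5566 mV

0.5566 mV


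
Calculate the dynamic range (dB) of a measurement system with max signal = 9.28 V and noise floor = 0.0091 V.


Dynamic range = 20 * log10(Vmax / Vnoise).
DR = 20 * log10(9.28 / 0.0091)
DR = 20 * log10(1019.78)
DR = 60.17 dB

60.17 dB


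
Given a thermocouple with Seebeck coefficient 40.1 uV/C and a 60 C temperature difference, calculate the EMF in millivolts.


The thermocouple output V = sensitivity * dT.
V = 40.1 uV/C * 60 C
V = 2406.0 uV
V = 2.406 mV

2.406 mV


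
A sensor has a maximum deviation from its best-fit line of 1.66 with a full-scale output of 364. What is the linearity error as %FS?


Linearity error = (max deviation / full scale) * 100%.
Linearity = (1.66 / 364) * 100
Linearity = 0.456 %FS

0.456 %FS


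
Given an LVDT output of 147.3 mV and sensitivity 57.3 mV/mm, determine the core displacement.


Displacement = Vout / sensitivity.
d = 147.3 / 57.3
d = 2.571 mm

2.571 mm


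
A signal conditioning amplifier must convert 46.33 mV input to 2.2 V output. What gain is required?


Gain = Vout / Vin (converting to same units).
G = 2.2 V / 46.33 mV
G = 2200.0 mV / 46.33 mV
G = 47.49

47.49


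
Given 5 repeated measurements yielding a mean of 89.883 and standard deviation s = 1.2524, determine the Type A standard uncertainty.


The standard uncertainty for Type A evaluation is u = s / sqrt(n).
u = 1.2524 / sqrt(5)
u = 1.2524 / 2.2361
u = 0.5601

0.5601


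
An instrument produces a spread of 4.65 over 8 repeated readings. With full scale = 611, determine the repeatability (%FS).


Repeatability = (spread / full scale) * 100%.
R = (4.65 / 611) * 100
R = 0.761 %FS

0.761 %FS


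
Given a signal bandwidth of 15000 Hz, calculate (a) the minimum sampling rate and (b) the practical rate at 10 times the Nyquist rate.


By Nyquist theorem, fs_min = 2 * fmax.
fs_min = 2 * 15000 = 30000 Hz
Practical rate = 10 * fs_min = 10 * 30000 = 300000 Hz

fs_min = 30000 Hz, fs_practical = 300000 Hz


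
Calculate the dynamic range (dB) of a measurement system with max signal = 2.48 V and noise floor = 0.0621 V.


Dynamic range = 20 * log10(Vmax / Vnoise).
DR = 20 * log10(2.48 / 0.0621)
DR = 20 * log10(39.94)
DR = 32.03 dB

32.03 dB


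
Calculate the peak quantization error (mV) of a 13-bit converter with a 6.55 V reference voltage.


The maximum quantization error is +/- LSB/2.
LSB = Vref / 2^n = 6.55 / 8192 = 0.00079956 V
Max error = LSB / 2 = 0.00079956 / 2 = 0.00039978 V
Max error = 0.3998 mV

0.3998 mV


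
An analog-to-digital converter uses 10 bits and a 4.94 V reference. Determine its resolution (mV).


The resolution (LSB) of an ADC is Vref / 2^n.
LSB = 4.94 / 2^10
LSB = 4.94 / 1024
LSB = 0.00482422 V = 4.82421875 mV

4.82421875 mV


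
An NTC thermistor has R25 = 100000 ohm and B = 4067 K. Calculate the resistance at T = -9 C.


NTC thermistor equation: Rt = R25 * exp(B * (1/T - 1/T25)).
T in Kelvin: 264.15 K, T25 = 298.15 K
1/T - 1/T25 = 1/264.15 - 1/298.15 = 0.00043171
B * (1/T - 1/T25) = 4067 * 0.00043171 = 1.7558
Rt = 100000 * exp(1.7558) = 578790.4 ohm

578790.4 ohm


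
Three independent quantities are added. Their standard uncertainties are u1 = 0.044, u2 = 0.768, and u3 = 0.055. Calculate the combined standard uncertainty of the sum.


For a sum of independent quantities, uc = sqrt(u1^2 + u2^2 + u3^2).
uc = sqrt(0.044^2 + 0.768^2 + 0.055^2)
uc = sqrt(0.001936 + 0.589824 + 0.003025)
uc = 0.7712

0.7712


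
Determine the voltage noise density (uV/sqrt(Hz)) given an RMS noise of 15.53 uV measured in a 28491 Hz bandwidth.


Noise spectral density = Vrms / sqrt(BW).
NSD = 15.53 / sqrt(28491)
NSD = 15.53 / 168.7928
NSD = 0.092 uV/sqrt(Hz)

0.092 uV/sqrt(Hz)


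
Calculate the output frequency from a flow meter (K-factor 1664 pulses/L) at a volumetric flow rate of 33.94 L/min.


Frequency = K * Q / 60 (converting L/min to L/s).
f = 1664 * 33.94 / 60
f = 56476.16 / 60
f = 941.27 Hz

941.27 Hz


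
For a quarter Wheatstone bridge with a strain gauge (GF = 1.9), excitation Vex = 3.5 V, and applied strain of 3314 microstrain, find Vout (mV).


Quarter bridge output: Vout = (GF * epsilon * Vex) / 4.
Vout = (1.9 * 3314e-6 * 3.5) / 4
Vout = 0.0220381 / 4 V
Vout = 0.00550952 V = 5.5095 mV

5.5095 mV


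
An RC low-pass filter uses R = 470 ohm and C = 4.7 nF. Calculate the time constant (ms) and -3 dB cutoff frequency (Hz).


Time constant: tau = R * C.
tau = 470 * 4.70e-09 = 2.209e-06 s
tau = 0.0022 ms
Cutoff frequency: fc = 1 / (2*pi*R*C).
fc = 1 / (2*pi*2.209e-06) = 72048.41 Hz

tau = 0.0022 ms, fc = 72048.41 Hz


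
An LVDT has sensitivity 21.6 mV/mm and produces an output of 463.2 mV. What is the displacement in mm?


Displacement = Vout / sensitivity.
d = 463.2 / 21.6
d = 21.444 mm

21.444 mm


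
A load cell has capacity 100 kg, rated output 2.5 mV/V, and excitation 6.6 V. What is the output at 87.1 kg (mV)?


Vout = rated_output * Vex * (load / capacity).
Vout = 2.5 * 6.6 * (87.1 / 100)
Vout = 2.5 * 6.6 * 0.871
Vout = 14.371 mV

14.371 mV


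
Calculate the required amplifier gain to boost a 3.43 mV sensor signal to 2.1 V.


Gain = Vout / Vin (converting to same units).
G = 2.1 V / 3.43 mV
G = 2100.0 mV / 3.43 mV
G = 612.24

612.24


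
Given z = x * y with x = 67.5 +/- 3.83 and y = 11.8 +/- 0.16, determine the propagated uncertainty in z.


For a product z = x*y, the relative uncertainty is:
uz/z = sqrt((ux/x)^2 + (uy/y)^2)
Relative uncertainties: ux/x = 3.83/67.5 = 0.056741
uy/y = 0.16/11.8 = 0.013559
z = 67.5 * 11.8 = 796.5
uz = 796.5 * sqrt(0.056741^2 + 0.013559^2) = 46.467

46.467


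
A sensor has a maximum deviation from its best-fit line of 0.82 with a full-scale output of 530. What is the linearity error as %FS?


Linearity error = (max deviation / full scale) * 100%.
Linearity = (0.82 / 530) * 100
Linearity = 0.155 %FS

0.155 %FS


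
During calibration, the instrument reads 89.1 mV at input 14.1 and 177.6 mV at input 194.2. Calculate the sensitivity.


Sensitivity = (y2 - y1) / (x2 - x1).
S = (177.6 - 89.1) / (194.2 - 14.1)
S = 88.5 / 180.1
S = 0.4914 mV/unit

0.4914 mV/unit


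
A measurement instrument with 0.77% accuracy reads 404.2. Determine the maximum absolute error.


Absolute error = (accuracy% / 100) * reading.
Error = (0.77 / 100) * 404.2
Error = 0.0077 * 404.2
Error = 3.1123

3.1123


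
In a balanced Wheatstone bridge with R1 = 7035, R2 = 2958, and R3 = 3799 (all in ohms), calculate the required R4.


At balance: R1*R4 = R2*R3, so R4 = R2*R3/R1.
R4 = 2958 * 3799 / 7035
R4 = 11237442 / 7035
R4 = 1597.36 ohm

1597.36 ohm


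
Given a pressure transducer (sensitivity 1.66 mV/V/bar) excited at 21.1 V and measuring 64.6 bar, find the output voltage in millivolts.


Output = sensitivity * Vex * P.
Vout = 1.66 * 21.1 * 64.6
Vout = 35.026 * 64.6
Vout = 2262.68 mV

2262.68 mV


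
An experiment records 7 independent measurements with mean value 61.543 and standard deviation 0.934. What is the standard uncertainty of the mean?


The standard uncertainty for Type A evaluation is u = s / sqrt(n).
u = 0.934 / sqrt(7)
u = 0.934 / 2.6458
u = 0.353

0.353


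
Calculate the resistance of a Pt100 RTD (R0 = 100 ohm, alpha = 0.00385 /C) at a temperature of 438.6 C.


The RTD equation: Rt = R0 * (1 + alpha * T).
Rt = 100 * (1 + 0.00385 * 438.6)
Rt = 100 * (1 + 1.68861)
Rt = 100 * 2.68861
Rt = 268.861 ohm

268.861 ohm


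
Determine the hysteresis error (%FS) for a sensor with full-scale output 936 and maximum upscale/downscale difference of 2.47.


Hysteresis = (max difference / full scale) * 100%.
H = (2.47 / 936) * 100
H = 0.264 %FS

0.264 %FS


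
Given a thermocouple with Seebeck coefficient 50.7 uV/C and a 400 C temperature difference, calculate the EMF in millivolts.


The thermocouple output V = sensitivity * dT.
V = 50.7 uV/C * 400 C
V = 20280.0 uV
V = 20.28 mV

20.28 mV


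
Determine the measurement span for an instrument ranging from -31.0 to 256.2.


Span = upper range - lower range.
Span = 256.2 - (-31.0)
Span = 287.2

287.2


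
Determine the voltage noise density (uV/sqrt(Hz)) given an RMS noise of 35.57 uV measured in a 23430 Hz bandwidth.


Noise spectral density = Vrms / sqrt(BW).
NSD = 35.57 / sqrt(23430)
NSD = 35.57 / 153.0686
NSD = 0.2324 uV/sqrt(Hz)

0.2324 uV/sqrt(Hz)


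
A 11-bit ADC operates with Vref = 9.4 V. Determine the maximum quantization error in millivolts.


The maximum quantization error is +/- LSB/2.
LSB = Vref / 2^n = 9.4 / 2048 = 0.00458984 V
Max error = LSB / 2 = 0.00458984 / 2 = 0.00229492 V
Max error = 2.2949 mV

2.2949 mV


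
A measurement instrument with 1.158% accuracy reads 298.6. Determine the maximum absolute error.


Absolute error = (accuracy% / 100) * reading.
Error = (1.158 / 100) * 298.6
Error = 0.01158 * 298.6
Error = 3.4578

3.4578


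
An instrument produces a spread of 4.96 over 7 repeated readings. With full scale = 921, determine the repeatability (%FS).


Repeatability = (spread / full scale) * 100%.
R = (4.96 / 921) * 100
R = 0.539 %FS

0.539 %FS


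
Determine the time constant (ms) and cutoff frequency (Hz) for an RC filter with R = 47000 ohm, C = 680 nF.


Time constant: tau = R * C.
tau = 47000 * 6.80e-07 = 0.03196 s
tau = 31.96 ms
Cutoff frequency: fc = 1 / (2*pi*R*C).
fc = 1 / (2*pi*0.03196) = 4.98 Hz

tau = 31.96 ms, fc = 4.98 Hz


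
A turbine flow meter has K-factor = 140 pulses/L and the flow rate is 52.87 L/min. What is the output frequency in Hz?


Frequency = K * Q / 60 (converting L/min to L/s).
f = 140 * 52.87 / 60
f = 7401.8 / 60
f = 123.36 Hz

123.36 Hz


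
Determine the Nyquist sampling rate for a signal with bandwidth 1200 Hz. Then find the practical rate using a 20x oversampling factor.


By Nyquist theorem, fs_min = 2 * fmax.
fs_min = 2 * 1200 = 2400 Hz
Practical rate = 20 * fs_min = 20 * 2400 = 48000 Hz

fs_min = 2400 Hz, fs_practical = 48000 Hz


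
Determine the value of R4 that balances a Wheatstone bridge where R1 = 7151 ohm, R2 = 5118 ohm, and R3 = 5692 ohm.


At balance: R1*R4 = R2*R3, so R4 = R2*R3/R1.
R4 = 5118 * 5692 / 7151
R4 = 29131656 / 7151
R4 = 4073.79 ohm

4073.79 ohm


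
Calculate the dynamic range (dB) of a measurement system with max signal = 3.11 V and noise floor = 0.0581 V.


Dynamic range = 20 * log10(Vmax / Vnoise).
DR = 20 * log10(3.11 / 0.0581)
DR = 20 * log10(53.53)
DR = 34.57 dB

34.57 dB


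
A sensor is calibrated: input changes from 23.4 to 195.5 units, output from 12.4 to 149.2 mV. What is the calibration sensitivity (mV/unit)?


Sensitivity = (y2 - y1) / (x2 - x1).
S = (149.2 - 12.4) / (195.5 - 23.4)
S = 136.8 / 172.1
S = 0.7949 mV/unit

0.7949 mV/unit


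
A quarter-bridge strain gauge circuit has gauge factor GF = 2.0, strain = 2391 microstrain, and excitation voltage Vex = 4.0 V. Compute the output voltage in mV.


Quarter bridge output: Vout = (GF * epsilon * Vex) / 4.
Vout = (2.0 * 2391e-6 * 4.0) / 4
Vout = 0.019128 / 4 V
Vout = 0.004782 V = 4.782 mV

4.782 mV


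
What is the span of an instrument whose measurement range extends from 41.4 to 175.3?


Span = upper range - lower range.
Span = 175.3 - (41.4)
Span = 133.9

133.9


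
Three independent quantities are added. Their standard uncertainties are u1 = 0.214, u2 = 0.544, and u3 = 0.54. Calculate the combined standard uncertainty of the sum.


For a sum of independent quantities, uc = sqrt(u1^2 + u2^2 + u3^2).
uc = sqrt(0.214^2 + 0.544^2 + 0.54^2)
uc = sqrt(0.045796 + 0.295936 + 0.2916)
uc = 0.7958

0.7958


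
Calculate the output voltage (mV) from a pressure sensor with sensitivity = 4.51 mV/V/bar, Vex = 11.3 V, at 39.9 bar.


Output = sensitivity * Vex * P.
Vout = 4.51 * 11.3 * 39.9
Vout = 50.963 * 39.9
Vout = 2033.42 mV

2033.42 mV


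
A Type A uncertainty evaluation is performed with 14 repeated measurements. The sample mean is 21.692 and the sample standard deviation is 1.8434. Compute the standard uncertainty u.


The standard uncertainty for Type A evaluation is u = s / sqrt(n).
u = 1.8434 / sqrt(14)
u = 1.8434 / 3.7417
u = 0.4927

0.4927


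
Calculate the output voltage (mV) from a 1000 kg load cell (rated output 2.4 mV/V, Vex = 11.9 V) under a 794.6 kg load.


Vout = rated_output * Vex * (load / capacity).
Vout = 2.4 * 11.9 * (794.6 / 1000)
Vout = 2.4 * 11.9 * 0.7946
Vout = 22.694 mV

22.694 mV


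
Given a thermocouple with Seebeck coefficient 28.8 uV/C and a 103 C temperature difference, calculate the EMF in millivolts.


The thermocouple output V = sensitivity * dT.
V = 28.8 uV/C * 103 C
V = 2966.4 uV
V = 2.966 mV

2.966 mV


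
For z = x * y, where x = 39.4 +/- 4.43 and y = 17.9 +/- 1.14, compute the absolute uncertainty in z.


For a product z = x*y, the relative uncertainty is:
uz/z = sqrt((ux/x)^2 + (uy/y)^2)
Relative uncertainties: ux/x = 4.43/39.4 = 0.112437
uy/y = 1.14/17.9 = 0.063687
z = 39.4 * 17.9 = 705.3
uz = 705.3 * sqrt(0.112437^2 + 0.063687^2) = 91.134

91.134


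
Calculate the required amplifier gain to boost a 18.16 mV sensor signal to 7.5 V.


Gain = Vout / Vin (converting to same units).
G = 7.5 V / 18.16 mV
G = 7500.0 mV / 18.16 mV
G = 413.0

413.0


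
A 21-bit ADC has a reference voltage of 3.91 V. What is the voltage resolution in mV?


The resolution (LSB) of an ADC is Vref / 2^n.
LSB = 3.91 / 2^21
LSB = 3.91 / 2097152
LSB = 1.86e-06 V = 0.00186443 mV

0.00186443 mV


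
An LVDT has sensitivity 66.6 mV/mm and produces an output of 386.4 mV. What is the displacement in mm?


Displacement = Vout / sensitivity.
d = 386.4 / 66.6
d = 5.802 mm

5.802 mm


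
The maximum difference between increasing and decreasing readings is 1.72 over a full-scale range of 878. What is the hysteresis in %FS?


Hysteresis = (max difference / full scale) * 100%.
H = (1.72 / 878) * 100
H = 0.196 %FS

0.196 %FS


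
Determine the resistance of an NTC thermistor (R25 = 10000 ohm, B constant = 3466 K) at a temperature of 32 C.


NTC thermistor equation: Rt = R25 * exp(B * (1/T - 1/T25)).
T in Kelvin: 305.15 K, T25 = 298.15 K
1/T - 1/T25 = 1/305.15 - 1/298.15 = -7.694e-05
B * (1/T - 1/T25) = 3466 * -7.694e-05 = -0.2667
Rt = 10000 * exp(-0.2667) = 7659.2 ohm

7659.2 ohm


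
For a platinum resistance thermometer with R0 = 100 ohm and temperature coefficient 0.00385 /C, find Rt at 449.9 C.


The RTD equation: Rt = R0 * (1 + alpha * T).
Rt = 100 * (1 + 0.00385 * 449.9)
Rt = 100 * (1 + 1.732115)
Rt = 100 * 2.732115
Rt = 273.212 ohm

273.212 ohm


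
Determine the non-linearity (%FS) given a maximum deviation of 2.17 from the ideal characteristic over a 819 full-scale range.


Linearity error = (max deviation / full scale) * 100%.
Linearity = (2.17 / 819) * 100
Linearity = 0.265 %FS

0.265 %FS


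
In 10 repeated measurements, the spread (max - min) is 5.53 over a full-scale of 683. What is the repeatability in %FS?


Repeatability = (spread / full scale) * 100%.
R = (5.53 / 683) * 100
R = 0.81 %FS

0.81 %FS


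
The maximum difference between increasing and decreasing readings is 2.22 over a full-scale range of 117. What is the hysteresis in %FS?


Hysteresis = (max difference / full scale) * 100%.
H = (2.22 / 117) * 100
H = 1.897 %FS

1.897 %FS


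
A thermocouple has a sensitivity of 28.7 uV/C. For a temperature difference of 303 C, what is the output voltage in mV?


The thermocouple output V = sensitivity * dT.
V = 28.7 uV/C * 303 C
V = 8696.1 uV
V = 8.696 mV

8.696 mV


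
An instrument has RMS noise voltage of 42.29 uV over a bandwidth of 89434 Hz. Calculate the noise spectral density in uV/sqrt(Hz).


Noise spectral density = Vrms / sqrt(BW).
NSD = 42.29 / sqrt(89434)
NSD = 42.29 / 299.0552
NSD = 0.1414 uV/sqrt(Hz)

0.1414 uV/sqrt(Hz)


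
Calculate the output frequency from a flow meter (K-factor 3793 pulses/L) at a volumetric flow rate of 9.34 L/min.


Frequency = K * Q / 60 (converting L/min to L/s).
f = 3793 * 9.34 / 60
f = 35426.62 / 60
f = 590.44 Hz

590.44 Hz


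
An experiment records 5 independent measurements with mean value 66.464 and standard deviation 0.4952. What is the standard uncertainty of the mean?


The standard uncertainty for Type A evaluation is u = s / sqrt(n).
u = 0.4952 / sqrt(5)
u = 0.4952 / 2.2361
u = 0.2215

0.2215


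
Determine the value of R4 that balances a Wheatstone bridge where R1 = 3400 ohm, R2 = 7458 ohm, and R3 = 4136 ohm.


At balance: R1*R4 = R2*R3, so R4 = R2*R3/R1.
R4 = 7458 * 4136 / 3400
R4 = 30846288 / 3400
R4 = 9072.44 ohm

9072.44 ohm


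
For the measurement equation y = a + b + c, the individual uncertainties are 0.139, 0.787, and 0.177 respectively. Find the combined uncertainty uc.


For a sum of independent quantities, uc = sqrt(u1^2 + u2^2 + u3^2).
uc = sqrt(0.139^2 + 0.787^2 + 0.177^2)
uc = sqrt(0.019321 + 0.619369 + 0.031329)
uc = 0.8185

0.8185


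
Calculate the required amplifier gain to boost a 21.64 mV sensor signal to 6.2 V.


Gain = Vout / Vin (converting to same units).
G = 6.2 V / 21.64 mV
G = 6200.0 mV / 21.64 mV
G = 286.51

286.51


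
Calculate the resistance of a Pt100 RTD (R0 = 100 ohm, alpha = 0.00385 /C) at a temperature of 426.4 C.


The RTD equation: Rt = R0 * (1 + alpha * T).
Rt = 100 * (1 + 0.00385 * 426.4)
Rt = 100 * (1 + 1.64164)
Rt = 100 * 2.64164
Rt = 264.164 ohm

264.164 ohm


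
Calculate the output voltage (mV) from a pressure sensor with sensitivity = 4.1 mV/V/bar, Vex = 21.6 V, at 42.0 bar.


Output = sensitivity * Vex * P.
Vout = 4.1 * 21.6 * 42.0
Vout = 88.56 * 42.0
Vout = 3719.52 mV

3719.52 mV


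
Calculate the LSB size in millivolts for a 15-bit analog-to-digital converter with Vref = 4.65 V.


The resolution (LSB) of an ADC is Vref / 2^n.
LSB = 4.65 / 2^15
LSB = 4.65 / 32768
LSB = 0.00014191 V = 0.14190674 mV

0.14190674 mV


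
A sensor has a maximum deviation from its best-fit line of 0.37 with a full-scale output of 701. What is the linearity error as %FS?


Linearity error = (max deviation / full scale) * 100%.
Linearity = (0.37 / 701) * 100
Linearity = 0.053 %FS

0.053 %FS


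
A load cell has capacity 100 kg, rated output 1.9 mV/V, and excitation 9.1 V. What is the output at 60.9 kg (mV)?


Vout = rated_output * Vex * (load / capacity).
Vout = 1.9 * 9.1 * (60.9 / 100)
Vout = 1.9 * 9.1 * 0.609
Vout = 10.53 mV

10.53 mV


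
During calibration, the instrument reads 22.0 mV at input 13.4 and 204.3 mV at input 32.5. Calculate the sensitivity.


Sensitivity = (y2 - y1) / (x2 - x1).
S = (204.3 - 22.0) / (32.5 - 13.4)
S = 182.3 / 19.1
S = 9.5445 mV/unit

9.5445 mV/unit


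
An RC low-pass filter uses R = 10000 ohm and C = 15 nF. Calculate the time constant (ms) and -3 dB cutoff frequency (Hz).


Time constant: tau = R * C.
tau = 10000 * 1.50e-08 = 0.00015 s
tau = 0.15 ms
Cutoff frequency: fc = 1 / (2*pi*R*C).
fc = 1 / (2*pi*0.00015) = 1061.03 Hz

tau = 0.15 ms, fc = 1061.03 Hz


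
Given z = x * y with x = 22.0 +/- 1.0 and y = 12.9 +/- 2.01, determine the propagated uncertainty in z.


For a product z = x*y, the relative uncertainty is:
uz/z = sqrt((ux/x)^2 + (uy/y)^2)
Relative uncertainties: ux/x = 1.0/22.0 = 0.045455
uy/y = 2.01/12.9 = 0.155814
z = 22.0 * 12.9 = 283.8
uz = 283.8 * sqrt(0.045455^2 + 0.155814^2) = 46.063

46.063


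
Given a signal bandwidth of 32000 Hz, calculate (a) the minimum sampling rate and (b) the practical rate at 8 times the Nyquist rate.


By Nyquist theorem, fs_min = 2 * fmax.
fs_min = 2 * 32000 = 64000 Hz
Practical rate = 8 * fs_min = 8 * 64000 = 512000 Hz

fs_min = 64000 Hz, fs_practical = 512000 Hz


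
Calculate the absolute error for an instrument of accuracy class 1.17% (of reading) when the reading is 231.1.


Absolute error = (accuracy% / 100) * reading.
Error = (1.17 / 100) * 231.1
Error = 0.0117 * 231.1
Error = 2.7039

2.7039


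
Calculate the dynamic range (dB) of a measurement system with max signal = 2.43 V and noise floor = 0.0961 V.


Dynamic range = 20 * log10(Vmax / Vnoise).
DR = 20 * log10(2.43 / 0.0961)
DR = 20 * log10(25.29)
DR = 28.06 dB

28.06 dB


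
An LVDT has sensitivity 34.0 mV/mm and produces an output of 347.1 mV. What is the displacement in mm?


Displacement = Vout / sensitivity.
d = 347.1 / 34.0
d = 10.209 mm

10.209 mm


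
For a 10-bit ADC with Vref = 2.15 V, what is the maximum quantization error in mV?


The maximum quantization error is +/- LSB/2.
LSB = Vref / 2^n = 2.15 / 1024 = 0.00209961 V
Max error = LSB / 2 = 0.00209961 / 2 = 0.0010498 V
Max error = 1.0498 mV

1.0498 mV


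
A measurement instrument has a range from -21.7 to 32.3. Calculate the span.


Span = upper range - lower range.
Span = 32.3 - (-21.7)
Span = 54.0

54.0


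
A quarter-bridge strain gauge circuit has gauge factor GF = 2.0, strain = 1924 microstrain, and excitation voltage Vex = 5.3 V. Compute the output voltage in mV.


Quarter bridge output: Vout = (GF * epsilon * Vex) / 4.
Vout = (2.0 * 1924e-6 * 5.3) / 4
Vout = 0.0203944 / 4 V
Vout = 0.0050986 V = 5.0986 mV

5.0986 mV


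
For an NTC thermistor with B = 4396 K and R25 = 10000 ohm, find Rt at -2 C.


NTC thermistor equation: Rt = R25 * exp(B * (1/T - 1/T25)).
T in Kelvin: 271.15 K, T25 = 298.15 K
1/T - 1/T25 = 1/271.15 - 1/298.15 = 0.00033398
B * (1/T - 1/T25) = 4396 * 0.00033398 = 1.4682
Rt = 10000 * exp(1.4682) = 43412.9 ohm

43412.9 ohm


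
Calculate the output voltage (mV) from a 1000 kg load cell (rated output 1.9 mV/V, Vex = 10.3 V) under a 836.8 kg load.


Vout = rated_output * Vex * (load / capacity).
Vout = 1.9 * 10.3 * (836.8 / 1000)
Vout = 1.9 * 10.3 * 0.8368
Vout = 16.376 mV

16.376 mV


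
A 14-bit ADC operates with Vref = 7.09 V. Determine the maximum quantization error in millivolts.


The maximum quantization error is +/- LSB/2.
LSB = Vref / 2^n = 7.09 / 16384 = 0.00043274 V
Max error = LSB / 2 = 0.00043274 / 2 = 0.00021637 V
Max error = 0.2164 mV

0.2164 mV


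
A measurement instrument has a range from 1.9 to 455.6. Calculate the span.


Span = upper range - lower range.
Span = 455.6 - (1.9)
Span = 453.7

453.7


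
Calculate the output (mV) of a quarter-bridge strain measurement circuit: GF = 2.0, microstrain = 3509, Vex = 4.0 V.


Quarter bridge output: Vout = (GF * epsilon * Vex) / 4.
Vout = (2.0 * 3509e-6 * 4.0) / 4
Vout = 0.028072 / 4 V
Vout = 0.007018 V = 7.018 mV

7.018 mV


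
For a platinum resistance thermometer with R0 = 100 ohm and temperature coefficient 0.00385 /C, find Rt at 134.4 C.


The RTD equation: Rt = R0 * (1 + alpha * T).
Rt = 100 * (1 + 0.00385 * 134.4)
Rt = 100 * (1 + 0.51744)
Rt = 100 * 1.51744
Rt = 151.744 ohm

151.744 ohm


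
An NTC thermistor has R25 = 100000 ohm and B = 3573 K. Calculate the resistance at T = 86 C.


NTC thermistor equation: Rt = R25 * exp(B * (1/T - 1/T25)).
T in Kelvin: 359.15 K, T25 = 298.15 K
1/T - 1/T25 = 1/359.15 - 1/298.15 = -0.00056966
B * (1/T - 1/T25) = 3573 * -0.00056966 = -2.0354
Rt = 100000 * exp(-2.0354) = 13062.7 ohm

13062.7 ohm


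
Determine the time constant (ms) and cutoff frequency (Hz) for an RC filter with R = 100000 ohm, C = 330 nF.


Time constant: tau = R * C.
tau = 100000 * 3.30e-07 = 0.033 s
tau = 33.0 ms
Cutoff frequency: fc = 1 / (2*pi*R*C).
fc = 1 / (2*pi*0.033) = 4.82 Hz

tau = 33.0 ms, fc = 4.82 Hz


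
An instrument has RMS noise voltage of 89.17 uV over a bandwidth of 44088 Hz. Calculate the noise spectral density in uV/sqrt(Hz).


Noise spectral density = Vrms / sqrt(BW).
NSD = 89.17 / sqrt(44088)
NSD = 89.17 / 209.9714
NSD = 0.4247 uV/sqrt(Hz)

0.4247 uV/sqrt(Hz)


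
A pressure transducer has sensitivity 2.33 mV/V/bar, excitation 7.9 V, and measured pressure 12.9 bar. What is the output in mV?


Output = sensitivity * Vex * P.
Vout = 2.33 * 7.9 * 12.9
Vout = 18.407 * 12.9
Vout = 237.45 mV

237.45 mV


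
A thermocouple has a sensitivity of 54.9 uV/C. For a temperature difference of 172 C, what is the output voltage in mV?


The thermocouple output V = sensitivity * dT.
V = 54.9 uV/C * 172 C
V = 9442.8 uV
V = 9.443 mV

9.443 mV


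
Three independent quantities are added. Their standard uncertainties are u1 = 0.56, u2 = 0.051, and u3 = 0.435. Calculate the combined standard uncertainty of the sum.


For a sum of independent quantities, uc = sqrt(u1^2 + u2^2 + u3^2).
uc = sqrt(0.56^2 + 0.051^2 + 0.435^2)
uc = sqrt(0.3136 + 0.002601 + 0.189225)
uc = 0.7109

0.7109


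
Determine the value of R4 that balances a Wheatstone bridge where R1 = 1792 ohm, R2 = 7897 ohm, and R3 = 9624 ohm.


At balance: R1*R4 = R2*R3, so R4 = R2*R3/R1.
R4 = 7897 * 9624 / 1792
R4 = 76000728 / 1792
R4 = 42411.12 ohm

42411.12 ohm


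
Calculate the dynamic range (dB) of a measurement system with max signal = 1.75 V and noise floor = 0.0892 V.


Dynamic range = 20 * log10(Vmax / Vnoise).
DR = 20 * log10(1.75 / 0.0892)
DR = 20 * log10(19.62)
DR = 25.85 dB

25.85 dB


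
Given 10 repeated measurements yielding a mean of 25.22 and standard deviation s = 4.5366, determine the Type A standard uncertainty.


The standard uncertainty for Type A evaluation is u = s / sqrt(n).
u = 4.5366 / sqrt(10)
u = 4.5366 / 3.1623
u = 1.4346

1.4346


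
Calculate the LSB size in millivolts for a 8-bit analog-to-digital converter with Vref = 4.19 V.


The resolution (LSB) of an ADC is Vref / 2^n.
LSB = 4.19 / 2^8
LSB = 4.19 / 256
LSB = 0.01636719 V = 16.3671875 mV

16.3671875 mV


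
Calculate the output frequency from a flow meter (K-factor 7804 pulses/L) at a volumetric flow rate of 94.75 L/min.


Frequency = K * Q / 60 (converting L/min to L/s).
f = 7804 * 94.75 / 60
f = 739429.0 / 60
f = 12323.82 Hz

12323.82 Hz


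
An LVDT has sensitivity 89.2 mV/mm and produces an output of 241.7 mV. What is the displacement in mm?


Displacement = Vout / sensitivity.
d = 241.7 / 89.2
d = 2.71 mm

2.71 mm


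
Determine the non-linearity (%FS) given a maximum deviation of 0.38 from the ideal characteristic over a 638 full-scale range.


Linearity error = (max deviation / full scale) * 100%.
Linearity = (0.38 / 638) * 100
Linearity = 0.06 %FS

0.06 %FS


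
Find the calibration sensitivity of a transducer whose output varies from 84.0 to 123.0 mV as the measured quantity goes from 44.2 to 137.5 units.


Sensitivity = (y2 - y1) / (x2 - x1).
S = (123.0 - 84.0) / (137.5 - 44.2)
S = 39.0 / 93.3
S = 0.418 mV/unit

0.418 mV/unit


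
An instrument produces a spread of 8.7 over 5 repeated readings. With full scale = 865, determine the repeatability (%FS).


Repeatability = (spread / full scale) * 100%.
R = (8.7 / 865) * 100
R = 1.006 %FS

1.006 %FS


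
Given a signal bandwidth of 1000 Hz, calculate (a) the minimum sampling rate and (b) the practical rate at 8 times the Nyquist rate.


By Nyquist theorem, fs_min = 2 * fmax.
fs_min = 2 * 1000 = 2000 Hz
Practical rate = 8 * fs_min = 8 * 2000 = 16000 Hz

fs_min = 2000 Hz, fs_practical = 16000 Hz


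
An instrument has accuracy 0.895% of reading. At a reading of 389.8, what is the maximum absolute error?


Absolute error = (accuracy% / 100) * reading.
Error = (0.895 / 100) * 389.8
Error = 0.00895 * 389.8
Error = 3.4887

3.4887


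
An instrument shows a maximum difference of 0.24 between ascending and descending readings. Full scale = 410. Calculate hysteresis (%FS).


Hysteresis = (max difference / full scale) * 100%.
H = (0.24 / 410) * 100
H = 0.059 %FS

0.059 %FS


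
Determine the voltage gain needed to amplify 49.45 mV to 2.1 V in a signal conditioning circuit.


Gain = Vout / Vin (converting to same units).
G = 2.1 V / 49.45 mV
G = 2100.0 mV / 49.45 mV
G = 42.47

42.47


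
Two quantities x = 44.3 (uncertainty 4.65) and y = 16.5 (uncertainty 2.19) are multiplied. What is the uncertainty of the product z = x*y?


For a product z = x*y, the relative uncertainty is:
uz/z = sqrt((ux/x)^2 + (uy/y)^2)
Relative uncertainties: ux/x = 4.65/44.3 = 0.104966
uy/y = 2.19/16.5 = 0.132727
z = 44.3 * 16.5 = 730.9
uz = 730.9 * sqrt(0.104966^2 + 0.132727^2) = 123.689

123.689


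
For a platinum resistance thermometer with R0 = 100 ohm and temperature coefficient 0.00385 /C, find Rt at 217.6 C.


The RTD equation: Rt = R0 * (1 + alpha * T).
Rt = 100 * (1 + 0.00385 * 217.6)
Rt = 100 * (1 + 0.83776)
Rt = 100 * 1.83776
Rt = 183.776 ohm

183.776 ohm


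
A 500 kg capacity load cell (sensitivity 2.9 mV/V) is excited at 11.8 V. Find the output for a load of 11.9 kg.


Vout = rated_output * Vex * (load / capacity).
Vout = 2.9 * 11.8 * (11.9 / 500)
Vout = 2.9 * 11.8 * 0.0238
Vout = 0.814 mV

0.814 mV


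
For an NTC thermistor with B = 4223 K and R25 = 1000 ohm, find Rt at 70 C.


NTC thermistor equation: Rt = R25 * exp(B * (1/T - 1/T25)).
T in Kelvin: 343.15 K, T25 = 298.15 K
1/T - 1/T25 = 1/343.15 - 1/298.15 = -0.00043984
B * (1/T - 1/T25) = 4223 * -0.00043984 = -1.8574
Rt = 1000 * exp(-1.8574) = 156.1 ohm

156.1 ohm


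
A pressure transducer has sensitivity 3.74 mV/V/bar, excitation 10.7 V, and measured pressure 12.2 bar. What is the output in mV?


Output = sensitivity * Vex * P.
Vout = 3.74 * 10.7 * 12.2
Vout = 40.018 * 12.2
Vout = 488.22 mV

488.22 mV


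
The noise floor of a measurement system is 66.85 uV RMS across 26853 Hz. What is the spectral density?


Noise spectral density = Vrms / sqrt(BW).
NSD = 66.85 / sqrt(26853)
NSD = 66.85 / 163.8688
NSD = 0.4079 uV/sqrt(Hz)

0.4079 uV/sqrt(Hz)
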